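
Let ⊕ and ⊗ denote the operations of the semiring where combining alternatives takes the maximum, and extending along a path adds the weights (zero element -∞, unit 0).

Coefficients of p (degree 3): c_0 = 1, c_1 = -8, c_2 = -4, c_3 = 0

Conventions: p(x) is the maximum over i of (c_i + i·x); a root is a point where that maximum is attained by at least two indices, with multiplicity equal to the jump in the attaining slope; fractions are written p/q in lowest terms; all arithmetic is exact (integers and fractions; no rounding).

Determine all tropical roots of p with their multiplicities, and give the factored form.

hull edge (i=0, c=1) to (i=3, c=0): slope -1/3, span 3
Factored form: p(x) = 0 ⊗ (x ⊕ 1/3) ⊗ (x ⊕ 1/3) ⊗ (x ⊕ 1/3)
Answer: roots = 1/3 (mult 3)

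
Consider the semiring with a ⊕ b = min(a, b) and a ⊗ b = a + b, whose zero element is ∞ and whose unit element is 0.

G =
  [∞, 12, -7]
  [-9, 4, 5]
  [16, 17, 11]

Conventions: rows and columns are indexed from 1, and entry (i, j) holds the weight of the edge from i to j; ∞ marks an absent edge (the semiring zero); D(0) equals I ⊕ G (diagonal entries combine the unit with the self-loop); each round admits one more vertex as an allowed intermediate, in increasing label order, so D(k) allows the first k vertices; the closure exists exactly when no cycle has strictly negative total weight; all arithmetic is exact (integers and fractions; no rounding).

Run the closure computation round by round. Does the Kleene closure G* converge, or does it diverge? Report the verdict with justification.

D(0):
  [0, 12, -7]
  [-9, 0, 5]
  [16, 17, 0]
D(1):
  [0, 12, -7]
  [-9, 0, -16]
  [16, 17, 0]
D(2):
  [0, 12, -7]
  [-9, 0, -16]
  [8, 17, 0]
D(3):
  [0, 10, -7]
  [-9, 0, -16]
  [8, 17, 0]
Key observation: every diagonal entry stays at the unit through all rounds, so no improving cycle exists.
Answer: CONVERGES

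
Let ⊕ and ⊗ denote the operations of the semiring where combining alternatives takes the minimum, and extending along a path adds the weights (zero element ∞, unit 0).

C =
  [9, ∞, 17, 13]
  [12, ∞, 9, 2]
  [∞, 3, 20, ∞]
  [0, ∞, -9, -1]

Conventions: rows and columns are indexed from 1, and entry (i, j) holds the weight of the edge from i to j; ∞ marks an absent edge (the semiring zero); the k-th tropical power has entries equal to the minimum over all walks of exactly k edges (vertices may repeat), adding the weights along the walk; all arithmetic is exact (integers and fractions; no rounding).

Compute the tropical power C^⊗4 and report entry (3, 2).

C^⊗2:
  [13, 20, 4, 12]
  [2, 12, -7, 1]
  [15, 23, 12, 5]
  [-1, -6, -10, -2]
C^⊗3:
  [12, 7, 3, 11]
  [1, -4, -8, 0]
  [5, 15, -4, 4]
  [-2, -7, -11, -4]
C^⊗4:
  [11, 6, 2, 9]
  [0, -5, -9, -2]
  [4, -1, -5, 3]
  [-4, -8, -13, -5]
Key observation: the optimum is the walk 3->2->4->3->2, with weight 3 + 2 + (-9) + 3 = -1.
Optimal value attained by: walk 3->2->4->3->2.
Answer: (C^⊗4)[3][2] = -1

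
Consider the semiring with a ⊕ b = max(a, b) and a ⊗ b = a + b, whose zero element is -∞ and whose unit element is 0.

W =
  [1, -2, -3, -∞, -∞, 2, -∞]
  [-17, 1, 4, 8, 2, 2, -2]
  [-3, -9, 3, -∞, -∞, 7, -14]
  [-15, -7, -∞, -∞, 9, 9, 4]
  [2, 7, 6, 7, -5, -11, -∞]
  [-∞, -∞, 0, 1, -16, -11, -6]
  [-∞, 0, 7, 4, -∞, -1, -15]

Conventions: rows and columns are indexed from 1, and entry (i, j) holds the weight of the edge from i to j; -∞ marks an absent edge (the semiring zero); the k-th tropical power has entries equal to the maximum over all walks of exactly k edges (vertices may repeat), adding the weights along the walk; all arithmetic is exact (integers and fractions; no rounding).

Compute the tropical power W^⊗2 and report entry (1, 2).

W^⊗2:
  [2, -1, 2, 6, 0, 4, -4]
  [4, 9, 8, 9, 17, 17, 12]
  [0, -5, 7, 8, -7, 10, 1]
  [11, 16, 15, 16, 4, 3, 3]
  [3, 8, 11, 15, 16, 16, 11]
  [-3, -6, 3, -2, 10, 10, 5]
  [4, 1, 10, 8, 13, 14, 8]
Key observation: the optimum is the walk 1->1->2, with weight 1 + (-2) = -1.
Optimal value attained by: walk 1->1->2.
Answer: (W^⊗2)[1][2] = -1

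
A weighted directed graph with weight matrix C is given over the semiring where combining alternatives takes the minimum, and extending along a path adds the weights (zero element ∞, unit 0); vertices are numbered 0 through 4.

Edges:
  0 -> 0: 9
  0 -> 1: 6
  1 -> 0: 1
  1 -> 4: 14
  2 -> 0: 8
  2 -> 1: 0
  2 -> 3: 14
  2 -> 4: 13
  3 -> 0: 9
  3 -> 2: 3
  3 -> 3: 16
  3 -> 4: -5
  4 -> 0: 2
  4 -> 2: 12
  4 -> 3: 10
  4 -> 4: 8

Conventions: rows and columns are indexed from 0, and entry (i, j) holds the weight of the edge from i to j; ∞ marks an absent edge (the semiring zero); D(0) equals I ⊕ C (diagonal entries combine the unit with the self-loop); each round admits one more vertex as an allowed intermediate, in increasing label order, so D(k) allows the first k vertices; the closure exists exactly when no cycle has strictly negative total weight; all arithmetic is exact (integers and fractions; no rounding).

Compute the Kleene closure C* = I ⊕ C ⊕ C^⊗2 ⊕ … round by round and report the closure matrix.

D(0):
  [0, 6, ∞, ∞, ∞]
  [1, 0, ∞, ∞, 14]
  [8, 0, 0, 14, 13]
  [9, ∞, 3, 0, -5]
  [2, ∞, 12, 10, 0]
D(1):
  [0, 6, ∞, ∞, ∞]
  [1, 0, ∞, ∞, 14]
  [8, 0, 0, 14, 13]
  [9, 15, 3, 0, -5]
  [2, 8, 12, 10, 0]
D(2):
  [0, 6, ∞, ∞, 20]
  [1, 0, ∞, ∞, 14]
  [1, 0, 0, 14, 13]
  [9, 15, 3, 0, -5]
  [2, 8, 12, 10, 0]
D(3):
  [0, 6, ∞, ∞, 20]
  [1, 0, ∞, ∞, 14]
  [1, 0, 0, 14, 13]
  [4, 3, 3, 0, -5]
  [2, 8, 12, 10, 0]
D(4):
  [0, 6, ∞, ∞, 20]
  [1, 0, ∞, ∞, 14]
  [1, 0, 0, 14, 9]
  [4, 3, 3, 0, -5]
  [2, 8, 12, 10, 0]
D(5):
  [0, 6, 32, 30, 20]
  [1, 0, 26, 24, 14]
  [1, 0, 0, 14, 9]
  [-3, 3, 3, 0, -5]
  [2, 8, 12, 10, 0]
Answer: C* = [[0, 6, 32, 30, 20], [1, 0, 26, 24, 14], [1, 0, 0, 14, 9], [-3, 3, 3, 0, -5], [2, 8, 12, 10, 0]]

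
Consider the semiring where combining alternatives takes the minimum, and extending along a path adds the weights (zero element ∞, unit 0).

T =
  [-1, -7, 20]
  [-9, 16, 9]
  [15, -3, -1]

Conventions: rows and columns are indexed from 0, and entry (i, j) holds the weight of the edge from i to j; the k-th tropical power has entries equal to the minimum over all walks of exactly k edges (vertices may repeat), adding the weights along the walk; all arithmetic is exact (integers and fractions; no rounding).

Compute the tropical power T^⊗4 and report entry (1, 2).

T^⊗2:
  [-16, -8, 2]
  [-10, -16, 8]
  [-12, -4, -2]
T^⊗3:
  [-17, -23, 1]
  [-25, -17, -7]
  [-13, -19, -3]
T^⊗4:
  [-32, -24, -14]
  [-26, -32, -8]
  [-28, -20, -10]
Key observation: the optimum is the walk 1->0->0->1->2, with weight (-9) + (-1) + (-7) + 9 = -8.
Optimal value attained by: walk 1->0->0->1->2.
Answer: (T^⊗4)[1][2] = -8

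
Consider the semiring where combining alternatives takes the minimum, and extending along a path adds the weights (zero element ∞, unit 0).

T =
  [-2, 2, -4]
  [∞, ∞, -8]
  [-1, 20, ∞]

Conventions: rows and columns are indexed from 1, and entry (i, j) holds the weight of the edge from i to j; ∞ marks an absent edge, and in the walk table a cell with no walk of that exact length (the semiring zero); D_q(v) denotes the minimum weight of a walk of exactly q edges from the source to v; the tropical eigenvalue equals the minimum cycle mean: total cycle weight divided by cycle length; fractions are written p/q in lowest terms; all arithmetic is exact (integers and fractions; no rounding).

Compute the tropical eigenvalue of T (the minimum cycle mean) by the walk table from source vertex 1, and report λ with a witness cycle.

q=0: [0, ∞, ∞]
q=1: [-2, 2, -4]
q=2: [-5, 0, -6]
q=3: [-7, -3, -9]
Optimal cycle mean attained by: cycle 1->3->1, total (-4) + (-1), length 2.
Answer: λ = -5/2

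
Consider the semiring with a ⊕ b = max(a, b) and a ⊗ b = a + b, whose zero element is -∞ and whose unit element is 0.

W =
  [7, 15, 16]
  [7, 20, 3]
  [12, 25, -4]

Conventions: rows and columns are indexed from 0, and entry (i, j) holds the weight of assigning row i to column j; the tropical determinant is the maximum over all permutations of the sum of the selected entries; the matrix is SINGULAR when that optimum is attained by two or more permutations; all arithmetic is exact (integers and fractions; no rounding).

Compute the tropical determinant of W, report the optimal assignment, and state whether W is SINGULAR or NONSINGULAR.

σ = (0, 1, 2): 7 + 20 + (-4) = 23
σ = (0, 2, 1): 7 + 3 + 25 = 35
σ = (1, 0, 2): 15 + 7 + (-4) = 18
σ = (1, 2, 0): 15 + 3 + 12 = 30
σ = (2, 0, 1): 16 + 7 + 25 = 48
σ = (2, 1, 0): 16 + 20 + 12 = 48
Optimal value attained by: σ = (2, 0, 1).
Answer: det⊕(W) = 48; verdict: SINGULAR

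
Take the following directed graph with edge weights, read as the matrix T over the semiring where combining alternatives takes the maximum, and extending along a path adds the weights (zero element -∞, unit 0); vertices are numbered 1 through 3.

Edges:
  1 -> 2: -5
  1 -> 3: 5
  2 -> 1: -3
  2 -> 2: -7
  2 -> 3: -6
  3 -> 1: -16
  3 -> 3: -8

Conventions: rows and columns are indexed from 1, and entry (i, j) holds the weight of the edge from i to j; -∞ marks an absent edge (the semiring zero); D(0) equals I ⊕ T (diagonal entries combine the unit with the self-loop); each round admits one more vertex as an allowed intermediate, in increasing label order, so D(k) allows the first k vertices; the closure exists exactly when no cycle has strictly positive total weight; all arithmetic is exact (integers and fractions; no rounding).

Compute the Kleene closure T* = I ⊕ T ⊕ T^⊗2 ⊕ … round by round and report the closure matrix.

D(0):
  [0, -5, 5]
  [-3, 0, -6]
  [-16, -∞, 0]
D(1):
  [0, -5, 5]
  [-3, 0, 2]
  [-16, -21, 0]
D(2):
  [0, -5, 5]
  [-3, 0, 2]
  [-16, -21, 0]
D(3):
  [0, -5, 5]
  [-3, 0, 2]
  [-16, -21, 0]
Answer: T* = [[0, -5, 5], [-3, 0, 2], [-16, -21, 0]]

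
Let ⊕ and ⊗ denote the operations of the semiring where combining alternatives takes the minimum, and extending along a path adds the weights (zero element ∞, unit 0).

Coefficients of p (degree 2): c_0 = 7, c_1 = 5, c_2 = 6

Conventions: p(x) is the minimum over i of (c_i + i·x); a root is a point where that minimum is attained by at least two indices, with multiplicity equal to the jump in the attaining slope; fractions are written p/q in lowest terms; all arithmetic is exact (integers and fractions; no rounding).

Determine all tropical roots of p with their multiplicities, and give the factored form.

hull edge (i=0, c=7) to (i=1, c=5): slope -2, span 1
hull edge (i=1, c=5) to (i=2, c=6): slope 1, span 1
Factored form: p(x) = 6 ⊗ (x ⊕ (-1)) ⊗ (x ⊕ 2)
Answer: roots = -1 (mult 1), 2 (mult 1)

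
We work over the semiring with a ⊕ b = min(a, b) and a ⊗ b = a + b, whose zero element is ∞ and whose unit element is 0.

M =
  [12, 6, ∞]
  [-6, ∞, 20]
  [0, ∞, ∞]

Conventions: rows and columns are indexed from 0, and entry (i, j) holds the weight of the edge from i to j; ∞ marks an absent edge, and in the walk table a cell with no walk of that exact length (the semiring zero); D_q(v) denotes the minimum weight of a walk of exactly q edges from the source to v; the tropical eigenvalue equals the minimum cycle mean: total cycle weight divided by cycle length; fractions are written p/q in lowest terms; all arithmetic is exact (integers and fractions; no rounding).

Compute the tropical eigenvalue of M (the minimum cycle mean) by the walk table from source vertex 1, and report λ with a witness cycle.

q=0: [∞, 0, ∞]
q=1: [-6, ∞, 20]
q=2: [6, 0, ∞]
q=3: [-6, 12, 20]
Optimal cycle mean attained by: cycle 0->1->0, total 6 + (-6), length 2.
Answer: λ = 0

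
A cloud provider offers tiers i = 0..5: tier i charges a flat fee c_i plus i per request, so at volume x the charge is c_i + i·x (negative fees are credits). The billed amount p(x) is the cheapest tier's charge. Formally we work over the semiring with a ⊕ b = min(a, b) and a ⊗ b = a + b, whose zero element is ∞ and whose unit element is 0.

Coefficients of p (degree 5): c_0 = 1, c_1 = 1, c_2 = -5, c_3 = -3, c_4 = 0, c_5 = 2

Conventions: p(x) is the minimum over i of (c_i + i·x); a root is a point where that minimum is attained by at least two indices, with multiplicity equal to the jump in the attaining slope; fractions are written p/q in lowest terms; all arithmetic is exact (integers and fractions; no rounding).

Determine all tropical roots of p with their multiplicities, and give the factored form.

hull edge (i=0, c=1) to (i=2, c=-5): slope -3, span 2
hull edge (i=2, c=-5) to (i=3, c=-3): slope 2, span 1
hull edge (i=3, c=-3) to (i=5, c=2): slope 5/2, span 2
Factored form: p(x) = 2 ⊗ (x ⊕ (-5/2)) ⊗ (x ⊕ (-5/2)) ⊗ (x ⊕ (-2)) ⊗ (x ⊕ 3) ⊗ (x ⊕ 3)
Answer: roots = -5/2 (mult 2), -2 (mult 1), 3 (mult 2)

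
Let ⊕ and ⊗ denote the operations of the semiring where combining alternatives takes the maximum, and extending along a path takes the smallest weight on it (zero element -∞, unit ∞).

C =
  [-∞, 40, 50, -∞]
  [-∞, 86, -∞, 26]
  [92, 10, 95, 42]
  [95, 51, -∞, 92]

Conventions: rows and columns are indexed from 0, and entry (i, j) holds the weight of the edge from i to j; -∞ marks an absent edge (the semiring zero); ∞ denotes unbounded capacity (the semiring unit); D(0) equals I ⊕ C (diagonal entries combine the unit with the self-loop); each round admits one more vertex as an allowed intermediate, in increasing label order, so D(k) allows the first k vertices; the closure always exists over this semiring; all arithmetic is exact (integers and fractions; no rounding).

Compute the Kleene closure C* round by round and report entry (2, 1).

D(0):
  [∞, 40, 50, -∞]
  [-∞, ∞, -∞, 26]
  [92, 10, ∞, 42]
  [95, 51, -∞, ∞]
D(1):
  [∞, 40, 50, -∞]
  [-∞, ∞, -∞, 26]
  [92, 40, ∞, 42]
  [95, 51, 50, ∞]
D(2):
  [∞, 40, 50, 26]
  [-∞, ∞, -∞, 26]
  [92, 40, ∞, 42]
  [95, 51, 50, ∞]
D(3):
  [∞, 40, 50, 42]
  [-∞, ∞, -∞, 26]
  [92, 40, ∞, 42]
  [95, 51, 50, ∞]
D(4):
  [∞, 42, 50, 42]
  [26, ∞, 26, 26]
  [92, 42, ∞, 42]
  [95, 51, 50, ∞]
Answer: C*[2][1] = 42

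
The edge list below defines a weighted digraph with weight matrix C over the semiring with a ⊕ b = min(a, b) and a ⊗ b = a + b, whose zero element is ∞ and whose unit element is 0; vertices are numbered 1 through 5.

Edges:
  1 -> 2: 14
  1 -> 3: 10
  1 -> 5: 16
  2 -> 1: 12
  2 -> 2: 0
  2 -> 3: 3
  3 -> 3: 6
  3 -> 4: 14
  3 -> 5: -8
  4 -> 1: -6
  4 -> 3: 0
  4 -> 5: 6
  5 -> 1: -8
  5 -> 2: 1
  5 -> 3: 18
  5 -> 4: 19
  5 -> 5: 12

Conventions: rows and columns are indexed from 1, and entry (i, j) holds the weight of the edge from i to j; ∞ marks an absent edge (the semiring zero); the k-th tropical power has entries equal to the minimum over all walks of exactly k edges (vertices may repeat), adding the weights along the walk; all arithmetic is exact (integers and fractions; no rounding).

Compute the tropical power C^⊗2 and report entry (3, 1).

C^⊗2:
  [8, 14, 16, 24, 2]
  [12, 0, 3, 17, -5]
  [-16, -7, 10, 11, -2]
  [-2, 7, 4, 14, -8]
  [4, 1, 2, 31, 8]
Key observation: the optimum is the walk 3->5->1, with weight (-8) + (-8) = -16.
Optimal value attained by: walk 3->5->1.
Answer: (C^⊗2)[3][1] = -16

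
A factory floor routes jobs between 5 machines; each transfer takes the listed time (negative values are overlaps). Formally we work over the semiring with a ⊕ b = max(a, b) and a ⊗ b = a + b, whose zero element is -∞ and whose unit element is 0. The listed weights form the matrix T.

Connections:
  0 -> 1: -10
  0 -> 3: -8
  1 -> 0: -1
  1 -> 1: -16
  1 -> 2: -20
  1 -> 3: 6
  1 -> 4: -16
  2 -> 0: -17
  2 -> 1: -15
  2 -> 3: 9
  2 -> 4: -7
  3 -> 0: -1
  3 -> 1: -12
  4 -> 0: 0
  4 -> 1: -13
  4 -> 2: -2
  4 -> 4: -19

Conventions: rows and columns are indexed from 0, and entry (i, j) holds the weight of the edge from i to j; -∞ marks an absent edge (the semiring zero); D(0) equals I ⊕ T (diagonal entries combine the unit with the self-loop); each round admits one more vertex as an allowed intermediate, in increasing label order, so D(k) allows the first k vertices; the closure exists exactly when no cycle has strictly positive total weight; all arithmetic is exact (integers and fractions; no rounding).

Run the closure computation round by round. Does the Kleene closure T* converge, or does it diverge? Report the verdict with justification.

D(0):
  [0, -10, -∞, -8, -∞]
  [-1, 0, -20, 6, -16]
  [-17, -15, 0, 9, -7]
  [-1, -12, -∞, 0, -∞]
  [0, -13, -2, -∞, 0]
D(1):
  [0, -10, -∞, -8, -∞]
  [-1, 0, -20, 6, -16]
  [-17, -15, 0, 9, -7]
  [-1, -11, -∞, 0, -∞]
  [0, -10, -2, -8, 0]
D(2):
  [0, -10, -30, -4, -26]
  [-1, 0, -20, 6, -16]
  [-16, -15, 0, 9, -7]
  [-1, -11, -31, 0, -27]
  [0, -10, -2, -4, 0]
D(3):
  [0, -10, -30, -4, -26]
  [-1, 0, -20, 6, -16]
  [-16, -15, 0, 9, -7]
  [-1, -11, -31, 0, -27]
  [0, -10, -2, 7, 0]
D(4):
  [0, -10, -30, -4, -26]
  [5, 0, -20, 6, -16]
  [8, -2, 0, 9, -7]
  [-1, -11, -31, 0, -27]
  [6, -4, -2, 7, 0]
D(5):
  [0, -10, -28, -4, -26]
  [5, 0, -18, 6, -16]
  [8, -2, 0, 9, -7]
  [-1, -11, -29, 0, -27]
  [6, -4, -2, 7, 0]
Key observation: every diagonal entry stays at the unit through all rounds, so no improving cycle exists.
Answer: CONVERGES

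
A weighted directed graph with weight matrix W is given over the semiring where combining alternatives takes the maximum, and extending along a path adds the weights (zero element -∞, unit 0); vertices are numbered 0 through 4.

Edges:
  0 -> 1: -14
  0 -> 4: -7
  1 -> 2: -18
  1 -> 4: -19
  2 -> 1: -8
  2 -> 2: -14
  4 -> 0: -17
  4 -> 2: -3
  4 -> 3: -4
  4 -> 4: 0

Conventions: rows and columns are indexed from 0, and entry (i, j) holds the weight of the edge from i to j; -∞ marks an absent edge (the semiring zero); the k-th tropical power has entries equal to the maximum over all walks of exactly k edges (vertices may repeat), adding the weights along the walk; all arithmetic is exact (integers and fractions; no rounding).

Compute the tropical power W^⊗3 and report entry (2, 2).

W^⊗2:
  [-24, -∞, -10, -11, -7]
  [-36, -26, -22, -23, -19]
  [-∞, -22, -26, -∞, -27]
  [-∞, -∞, -∞, -∞, -∞]
  [-17, -11, -3, -4, 0]
W^⊗3:
  [-24, -18, -10, -11, -7]
  [-36, -30, -22, -23, -19]
  [-44, -34, -30, -31, -27]
  [-∞, -∞, -∞, -∞, -∞]
  [-17, -11, -3, -4, 0]
Key observation: the optimum is the walk 2->1->4->2, with weight (-8) + (-19) + (-3) = -30.
Optimal value attained by: walk 2->1->4->2.
Answer: (W^⊗3)[2][2] = -30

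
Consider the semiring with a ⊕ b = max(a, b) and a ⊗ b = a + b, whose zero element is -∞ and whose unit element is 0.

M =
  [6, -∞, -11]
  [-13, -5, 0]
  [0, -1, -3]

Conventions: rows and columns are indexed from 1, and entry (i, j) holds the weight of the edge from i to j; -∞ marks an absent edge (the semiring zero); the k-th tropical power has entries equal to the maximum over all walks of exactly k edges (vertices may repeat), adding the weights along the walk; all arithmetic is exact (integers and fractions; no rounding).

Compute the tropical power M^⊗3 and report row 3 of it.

M^⊗2:
  [12, -12, -5]
  [0, -1, -3]
  [6, -4, -1]
M^⊗3:
  [18, -6, 1]
  [6, -4, -1]
  [12, -2, -4]
Answer: row 3 of M^⊗3 = [12, -2, -4]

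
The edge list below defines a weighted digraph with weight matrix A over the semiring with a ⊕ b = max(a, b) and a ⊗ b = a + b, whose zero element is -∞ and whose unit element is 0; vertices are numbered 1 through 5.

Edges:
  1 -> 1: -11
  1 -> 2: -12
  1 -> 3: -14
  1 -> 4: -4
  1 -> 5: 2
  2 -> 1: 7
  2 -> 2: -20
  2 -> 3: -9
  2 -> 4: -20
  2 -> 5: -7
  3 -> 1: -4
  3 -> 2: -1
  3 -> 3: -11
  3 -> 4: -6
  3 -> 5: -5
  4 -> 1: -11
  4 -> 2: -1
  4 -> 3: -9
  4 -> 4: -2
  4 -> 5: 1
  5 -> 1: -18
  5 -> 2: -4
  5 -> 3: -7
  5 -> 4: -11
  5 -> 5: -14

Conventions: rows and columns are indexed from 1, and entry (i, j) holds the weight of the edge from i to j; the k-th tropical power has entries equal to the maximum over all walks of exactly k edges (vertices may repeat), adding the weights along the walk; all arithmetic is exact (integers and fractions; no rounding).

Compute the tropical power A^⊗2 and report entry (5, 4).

A^⊗2:
  [-5, -2, -5, -6, -3]
  [-4, -5, -7, 3, 9]
  [6, -7, -10, -8, -2]
  [6, -3, -6, -4, -1]
  [3, -8, -13, -13, -10]
Key observation: the optimum is the walk 5->3->4, with weight (-7) + (-6) = -13.
Optimal value attained by: walk 5->3->4.
Answer: (A^⊗2)[5][4] = -13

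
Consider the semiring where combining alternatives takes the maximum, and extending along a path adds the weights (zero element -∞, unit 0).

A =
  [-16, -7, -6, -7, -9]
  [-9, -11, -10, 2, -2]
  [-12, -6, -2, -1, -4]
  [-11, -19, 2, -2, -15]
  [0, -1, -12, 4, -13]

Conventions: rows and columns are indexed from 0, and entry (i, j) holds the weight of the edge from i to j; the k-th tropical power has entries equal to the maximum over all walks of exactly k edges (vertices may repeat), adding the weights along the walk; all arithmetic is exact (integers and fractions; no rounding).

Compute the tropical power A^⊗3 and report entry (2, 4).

A^⊗2:
  [-9, -10, -5, -5, -9]
  [-2, -3, 4, 2, -13]
  [-4, -5, 1, 0, -6]
  [-10, -4, 0, 1, -2]
  [-7, -7, 6, 2, -3]
A^⊗3:
  [-9, -10, -3, -5, -9]
  [-8, -2, 4, 3, 0]
  [-6, -5, 2, 0, -3]
  [-2, -3, 3, 2, -4]
  [-3, 0, 4, 5, 2]
Key observation: the optimum is the walk 2->3->2->4, with weight (-1) + 2 + (-4) = -3.
Optimal value attained by: walk 2->3->2->4.
Answer: (A^⊗3)[2][4] = -3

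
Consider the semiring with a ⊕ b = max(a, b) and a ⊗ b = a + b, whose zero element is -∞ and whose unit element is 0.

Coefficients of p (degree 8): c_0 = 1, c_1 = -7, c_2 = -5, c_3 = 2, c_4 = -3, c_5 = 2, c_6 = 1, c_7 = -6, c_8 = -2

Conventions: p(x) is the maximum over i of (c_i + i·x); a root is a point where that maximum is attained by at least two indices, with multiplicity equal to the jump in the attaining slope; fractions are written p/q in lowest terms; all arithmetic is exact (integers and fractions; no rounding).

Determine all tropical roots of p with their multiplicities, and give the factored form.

hull edge (i=0, c=1) to (i=3, c=2): slope 1/3, span 3
hull edge (i=3, c=2) to (i=5, c=2): slope 0, span 2
hull edge (i=5, c=2) to (i=6, c=1): slope -1, span 1
hull edge (i=6, c=1) to (i=8, c=-2): slope -3/2, span 2
Factored form: p(x) = -2 ⊗ (x ⊕ (-1/3)) ⊗ (x ⊕ (-1/3)) ⊗ (x ⊕ (-1/3)) ⊗ (x ⊕ 0) ⊗ (x ⊕ 0) ⊗ (x ⊕ 1) ⊗ (x ⊕ 3/2) ⊗ (x ⊕ 3/2)
Answer: roots = -1/3 (mult 3), 0 (mult 2), 1 (mult 1), 3/2 (mult 2)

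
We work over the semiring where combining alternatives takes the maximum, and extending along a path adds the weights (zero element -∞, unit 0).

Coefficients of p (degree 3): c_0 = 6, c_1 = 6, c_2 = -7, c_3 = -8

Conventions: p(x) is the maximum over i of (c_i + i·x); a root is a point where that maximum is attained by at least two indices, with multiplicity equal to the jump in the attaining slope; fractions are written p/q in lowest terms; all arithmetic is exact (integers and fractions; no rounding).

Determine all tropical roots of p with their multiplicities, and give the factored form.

hull edge (i=0, c=6) to (i=1, c=6): slope 0, span 1
hull edge (i=1, c=6) to (i=3, c=-8): slope -7, span 2
Factored form: p(x) = -8 ⊗ (x ⊕ 0) ⊗ (x ⊕ 7) ⊗ (x ⊕ 7)
Answer: roots = 0 (mult 1), 7 (mult 2)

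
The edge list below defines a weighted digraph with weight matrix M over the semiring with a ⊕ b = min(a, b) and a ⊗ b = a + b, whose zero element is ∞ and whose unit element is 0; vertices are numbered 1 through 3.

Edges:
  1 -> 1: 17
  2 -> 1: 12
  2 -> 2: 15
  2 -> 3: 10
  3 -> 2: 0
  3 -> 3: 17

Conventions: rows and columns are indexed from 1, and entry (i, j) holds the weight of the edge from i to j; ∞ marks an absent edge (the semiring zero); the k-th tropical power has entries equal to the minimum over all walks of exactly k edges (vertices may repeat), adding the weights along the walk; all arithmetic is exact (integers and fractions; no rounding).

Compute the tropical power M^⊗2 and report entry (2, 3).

M^⊗2:
  [34, ∞, ∞]
  [27, 10, 25]
  [12, 15, 10]
Key observation: the optimum is the walk 2->2->3, with weight 15 + 10 = 25.
Optimal value attained by: walk 2->2->3.
Answer: (M^⊗2)[2][3] = 25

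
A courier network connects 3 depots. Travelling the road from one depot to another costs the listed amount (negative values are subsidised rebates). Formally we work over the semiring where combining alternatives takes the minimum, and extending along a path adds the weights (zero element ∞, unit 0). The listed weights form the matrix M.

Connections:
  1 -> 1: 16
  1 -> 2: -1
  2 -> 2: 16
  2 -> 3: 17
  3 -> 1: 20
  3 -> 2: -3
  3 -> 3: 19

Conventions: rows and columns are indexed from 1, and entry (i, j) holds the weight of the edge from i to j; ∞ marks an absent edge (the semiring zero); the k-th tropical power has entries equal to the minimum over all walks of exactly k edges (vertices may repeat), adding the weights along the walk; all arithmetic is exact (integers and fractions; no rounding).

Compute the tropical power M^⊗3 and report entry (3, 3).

M^⊗2:
  [32, 15, 16]
  [37, 14, 33]
  [36, 13, 14]
M^⊗3:
  [36, 13, 32]
  [53, 30, 31]
  [34, 11, 30]
Key observation: the optimum is the walk 3->2->2->3, with weight (-3) + 16 + 17 = 30.
Optimal value attained by: walk 3->2->2->3.
Answer: (M^⊗3)[3][3] = 30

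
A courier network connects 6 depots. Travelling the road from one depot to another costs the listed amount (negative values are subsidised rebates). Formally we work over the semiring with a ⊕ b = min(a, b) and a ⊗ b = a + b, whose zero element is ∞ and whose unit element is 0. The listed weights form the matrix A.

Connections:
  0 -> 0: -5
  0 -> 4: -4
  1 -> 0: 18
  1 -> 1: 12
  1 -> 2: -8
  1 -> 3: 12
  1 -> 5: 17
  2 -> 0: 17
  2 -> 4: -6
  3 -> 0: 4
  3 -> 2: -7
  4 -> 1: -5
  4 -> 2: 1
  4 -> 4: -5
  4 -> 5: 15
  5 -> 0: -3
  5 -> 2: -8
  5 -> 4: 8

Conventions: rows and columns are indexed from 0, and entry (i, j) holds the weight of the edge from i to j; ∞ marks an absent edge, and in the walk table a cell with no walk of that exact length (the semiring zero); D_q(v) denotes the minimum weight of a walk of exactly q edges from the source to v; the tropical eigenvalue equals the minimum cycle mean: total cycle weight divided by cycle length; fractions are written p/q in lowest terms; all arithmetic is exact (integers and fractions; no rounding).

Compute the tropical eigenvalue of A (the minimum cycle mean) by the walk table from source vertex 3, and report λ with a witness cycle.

q=0: [∞, ∞, ∞, 0, ∞, ∞]
q=1: [4, ∞, -7, ∞, ∞, ∞]
q=2: [-1, ∞, ∞, ∞, -13, ∞]
q=3: [-6, -18, -12, ∞, -18, 2]
q=4: [-11, -23, -26, -6, -23, -3]
q=5: [-16, -28, -31, -11, -32, -8]
q=6: [-21, -37, -36, -16, -37, -17]
Optimal cycle mean attained by: cycle 1->2->4->1, total (-8) + (-6) + (-5), length 3.
Answer: λ = -19/3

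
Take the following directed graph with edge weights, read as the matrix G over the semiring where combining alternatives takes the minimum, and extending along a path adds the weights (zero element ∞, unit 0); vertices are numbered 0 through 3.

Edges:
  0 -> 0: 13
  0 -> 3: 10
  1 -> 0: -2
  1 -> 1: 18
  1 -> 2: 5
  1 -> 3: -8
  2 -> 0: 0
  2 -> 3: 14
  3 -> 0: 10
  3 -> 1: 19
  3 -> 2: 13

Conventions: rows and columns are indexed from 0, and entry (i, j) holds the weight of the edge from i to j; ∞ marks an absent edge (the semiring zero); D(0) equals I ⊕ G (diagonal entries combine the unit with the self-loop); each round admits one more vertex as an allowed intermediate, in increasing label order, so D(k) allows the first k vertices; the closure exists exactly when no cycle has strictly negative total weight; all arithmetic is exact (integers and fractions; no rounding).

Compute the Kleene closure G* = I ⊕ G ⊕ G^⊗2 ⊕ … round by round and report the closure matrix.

D(0):
  [0, ∞, ∞, 10]
  [-2, 0, 5, -8]
  [0, ∞, 0, 14]
  [10, 19, 13, 0]
D(1):
  [0, ∞, ∞, 10]
  [-2, 0, 5, -8]
  [0, ∞, 0, 10]
  [10, 19, 13, 0]
D(2):
  [0, ∞, ∞, 10]
  [-2, 0, 5, -8]
  [0, ∞, 0, 10]
  [10, 19, 13, 0]
D(3):
  [0, ∞, ∞, 10]
  [-2, 0, 5, -8]
  [0, ∞, 0, 10]
  [10, 19, 13, 0]
D(4):
  [0, 29, 23, 10]
  [-2, 0, 5, -8]
  [0, 29, 0, 10]
  [10, 19, 13, 0]
Answer: G* = [[0, 29, 23, 10], [-2, 0, 5, -8], [0, 29, 0, 10], [10, 19, 13, 0]]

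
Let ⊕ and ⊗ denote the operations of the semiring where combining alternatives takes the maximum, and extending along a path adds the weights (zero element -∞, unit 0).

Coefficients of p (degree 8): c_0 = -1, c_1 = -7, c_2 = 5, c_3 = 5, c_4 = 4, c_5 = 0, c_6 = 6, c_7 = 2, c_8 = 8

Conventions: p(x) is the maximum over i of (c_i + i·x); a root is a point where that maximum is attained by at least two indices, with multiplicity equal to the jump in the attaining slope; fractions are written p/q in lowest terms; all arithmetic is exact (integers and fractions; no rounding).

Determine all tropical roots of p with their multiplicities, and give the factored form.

hull edge (i=0, c=-1) to (i=2, c=5): slope 3, span 2
hull edge (i=2, c=5) to (i=8, c=8): slope 1/2, span 6
Factored form: p(x) = 8 ⊗ (x ⊕ (-3)) ⊗ (x ⊕ (-3)) ⊗ (x ⊕ (-1/2)) ⊗ (x ⊕ (-1/2)) ⊗ (x ⊕ (-1/2)) ⊗ (x ⊕ (-1/2)) ⊗ (x ⊕ (-1/2)) ⊗ (x ⊕ (-1/2))
Answer: roots = -3 (mult 2), -1/2 (mult 6)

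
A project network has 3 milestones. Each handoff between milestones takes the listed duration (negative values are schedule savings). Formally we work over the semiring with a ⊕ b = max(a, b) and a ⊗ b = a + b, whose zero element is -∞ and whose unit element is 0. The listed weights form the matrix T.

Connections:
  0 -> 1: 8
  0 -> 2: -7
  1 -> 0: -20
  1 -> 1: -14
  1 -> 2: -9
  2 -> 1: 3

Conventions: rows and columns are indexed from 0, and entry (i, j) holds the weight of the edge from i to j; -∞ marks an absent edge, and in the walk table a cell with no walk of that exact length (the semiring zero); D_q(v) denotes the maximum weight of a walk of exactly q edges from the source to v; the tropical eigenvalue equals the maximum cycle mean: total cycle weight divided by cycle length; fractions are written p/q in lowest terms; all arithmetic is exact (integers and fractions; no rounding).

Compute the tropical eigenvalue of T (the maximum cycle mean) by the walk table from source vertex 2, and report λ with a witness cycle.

q=0: [-∞, -∞, 0]
q=1: [-∞, 3, -∞]
q=2: [-17, -11, -6]
q=3: [-31, -3, -20]
Optimal cycle mean attained by: cycle 1->2->1, total (-9) + 3, length 2.
Answer: λ = -3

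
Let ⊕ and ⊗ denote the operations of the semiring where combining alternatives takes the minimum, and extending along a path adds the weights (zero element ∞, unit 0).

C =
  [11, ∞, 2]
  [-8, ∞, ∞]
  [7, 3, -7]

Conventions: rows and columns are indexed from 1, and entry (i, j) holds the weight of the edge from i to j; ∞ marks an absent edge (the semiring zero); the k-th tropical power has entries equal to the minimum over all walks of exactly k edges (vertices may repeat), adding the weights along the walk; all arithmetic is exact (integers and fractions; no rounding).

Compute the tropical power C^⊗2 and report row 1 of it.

C^⊗2:
  [9, 5, -5]
  [3, ∞, -6]
  [-5, -4, -14]
Answer: row 1 of C^⊗2 = [9, 5, -5]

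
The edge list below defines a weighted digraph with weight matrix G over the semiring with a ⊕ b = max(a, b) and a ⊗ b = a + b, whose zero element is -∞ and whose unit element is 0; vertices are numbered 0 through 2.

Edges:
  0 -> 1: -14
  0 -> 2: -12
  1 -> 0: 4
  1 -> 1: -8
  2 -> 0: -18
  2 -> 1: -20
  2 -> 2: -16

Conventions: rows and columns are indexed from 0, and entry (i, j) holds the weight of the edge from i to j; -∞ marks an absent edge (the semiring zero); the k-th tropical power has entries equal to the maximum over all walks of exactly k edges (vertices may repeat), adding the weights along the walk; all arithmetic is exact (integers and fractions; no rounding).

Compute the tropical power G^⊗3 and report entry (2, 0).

G^⊗2:
  [-10, -22, -28]
  [-4, -10, -8]
  [-16, -28, -30]
G^⊗3:
  [-18, -24, -22]
  [-6, -18, -16]
  [-24, -30, -28]
Key observation: the optimum is the walk 2->1->1->0, with weight (-20) + (-8) + 4 = -24.
Optimal value attained by: walk 2->1->1->0.
Answer: (G^⊗3)[2][0] = -24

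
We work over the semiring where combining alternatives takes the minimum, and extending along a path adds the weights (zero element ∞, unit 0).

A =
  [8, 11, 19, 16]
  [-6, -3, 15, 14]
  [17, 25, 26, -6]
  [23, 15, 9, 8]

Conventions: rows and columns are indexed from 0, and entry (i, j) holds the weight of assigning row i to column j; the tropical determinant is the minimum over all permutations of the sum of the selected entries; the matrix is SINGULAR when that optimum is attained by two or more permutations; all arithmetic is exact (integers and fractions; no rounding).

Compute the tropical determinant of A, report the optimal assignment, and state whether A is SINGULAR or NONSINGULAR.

σ = (0, 1, 2, 3): 8 + (-3) + 26 + 8 = 39
σ = (0, 1, 3, 2): 8 + (-3) + (-6) + 9 = 8
σ = (0, 2, 1, 3): 8 + 15 + 25 + 8 = 56
σ = (0, 2, 3, 1): 8 + 15 + (-6) + 15 = 32
σ = (0, 3, 1, 2): 8 + 14 + 25 + 9 = 56
σ = (0, 3, 2, 1): 8 + 14 + 26 + 15 = 63
σ = (1, 0, 2, 3): 11 + (-6) + 26 + 8 = 39
σ = (1, 0, 3, 2): 11 + (-6) + (-6) + 9 = 8
σ = (1, 2, 0, 3): 11 + 15 + 17 + 8 = 51
σ = (1, 2, 3, 0): 11 + 15 + (-6) + 23 = 43
σ = (1, 3, 0, 2): 11 + 14 + 17 + 9 = 51
σ = (1, 3, 2, 0): 11 + 14 + 26 + 23 = 74
σ = (2, 0, 1, 3): 19 + (-6) + 25 + 8 = 46
σ = (2, 0, 3, 1): 19 + (-6) + (-6) + 15 = 22
σ = (2, 1, 0, 3): 19 + (-3) + 17 + 8 = 41
σ = (2, 1, 3, 0): 19 + (-3) + (-6) + 23 = 33
σ = (2, 3, 0, 1): 19 + 14 + 17 + 15 = 65
σ = (2, 3, 1, 0): 19 + 14 + 25 + 23 = 81
σ = (3, 0, 1, 2): 16 + (-6) + 25 + 9 = 44
σ = (3, 0, 2, 1): 16 + (-6) + 26 + 15 = 51
σ = (3, 1, 0, 2): 16 + (-3) + 17 + 9 = 39
σ = (3, 1, 2, 0): 16 + (-3) + 26 + 23 = 62
σ = (3, 2, 0, 1): 16 + 15 + 17 + 15 = 63
σ = (3, 2, 1, 0): 16 + 15 + 25 + 23 = 79
Optimal value attained by: σ = (0, 1, 3, 2).
Answer: det⊕(A) = 8; verdict: SINGULAR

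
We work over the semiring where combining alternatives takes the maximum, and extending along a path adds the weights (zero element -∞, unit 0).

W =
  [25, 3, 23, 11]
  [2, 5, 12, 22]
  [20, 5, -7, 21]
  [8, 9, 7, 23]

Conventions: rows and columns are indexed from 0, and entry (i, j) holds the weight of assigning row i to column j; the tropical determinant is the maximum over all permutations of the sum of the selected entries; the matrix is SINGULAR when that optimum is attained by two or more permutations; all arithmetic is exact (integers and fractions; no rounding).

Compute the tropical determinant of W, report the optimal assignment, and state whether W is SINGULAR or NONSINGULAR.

σ = (0, 1, 2, 3): 25 + 5 + (-7) + 23 = 46
σ = (0, 1, 3, 2): 25 + 5 + 21 + 7 = 58
σ = (0, 2, 1, 3): 25 + 12 + 5 + 23 = 65
σ = (0, 2, 3, 1): 25 + 12 + 21 + 9 = 67
σ = (0, 3, 1, 2): 25 + 22 + 5 + 7 = 59
σ = (0, 3, 2, 1): 25 + 22 + (-7) + 9 = 49
σ = (1, 0, 2, 3): 3 + 2 + (-7) + 23 = 21
σ = (1, 0, 3, 2): 3 + 2 + 21 + 7 = 33
σ = (1, 2, 0, 3): 3 + 12 + 20 + 23 = 58
σ = (1, 2, 3, 0): 3 + 12 + 21 + 8 = 44
σ = (1, 3, 0, 2): 3 + 22 + 20 + 7 = 52
σ = (1, 3, 2, 0): 3 + 22 + (-7) + 8 = 26
σ = (2, 0, 1, 3): 23 + 2 + 5 + 23 = 53
σ = (2, 0, 3, 1): 23 + 2 + 21 + 9 = 55
σ = (2, 1, 0, 3): 23 + 5 + 20 + 23 = 71
σ = (2, 1, 3, 0): 23 + 5 + 21 + 8 = 57
σ = (2, 3, 0, 1): 23 + 22 + 20 + 9 = 74
σ = (2, 3, 1, 0): 23 + 22 + 5 + 8 = 58
σ = (3, 0, 1, 2): 11 + 2 + 5 + 7 = 25
σ = (3, 0, 2, 1): 11 + 2 + (-7) + 9 = 15
σ = (3, 1, 0, 2): 11 + 5 + 20 + 7 = 43
σ = (3, 1, 2, 0): 11 + 5 + (-7) + 8 = 17
σ = (3, 2, 0, 1): 11 + 12 + 20 + 9 = 52
σ = (3, 2, 1, 0): 11 + 12 + 5 + 8 = 36
Optimal value attained by: σ = (2, 3, 0, 1).
Answer: det⊕(W) = 74; verdict: NONSINGULAR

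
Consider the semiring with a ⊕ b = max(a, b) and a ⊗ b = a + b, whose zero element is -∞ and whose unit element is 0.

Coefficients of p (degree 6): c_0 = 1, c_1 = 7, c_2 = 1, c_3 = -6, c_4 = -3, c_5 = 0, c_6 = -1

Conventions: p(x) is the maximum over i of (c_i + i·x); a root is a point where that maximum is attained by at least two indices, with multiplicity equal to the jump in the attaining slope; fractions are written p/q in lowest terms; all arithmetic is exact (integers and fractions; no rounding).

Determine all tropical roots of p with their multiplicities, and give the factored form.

hull edge (i=0, c=1) to (i=1, c=7): slope 6, span 1
hull edge (i=1, c=7) to (i=6, c=-1): slope -8/5, span 5
Factored form: p(x) = -1 ⊗ (x ⊕ (-6)) ⊗ (x ⊕ 8/5) ⊗ (x ⊕ 8/5) ⊗ (x ⊕ 8/5) ⊗ (x ⊕ 8/5) ⊗ (x ⊕ 8/5)
Answer: roots = -6 (mult 1), 8/5 (mult 5)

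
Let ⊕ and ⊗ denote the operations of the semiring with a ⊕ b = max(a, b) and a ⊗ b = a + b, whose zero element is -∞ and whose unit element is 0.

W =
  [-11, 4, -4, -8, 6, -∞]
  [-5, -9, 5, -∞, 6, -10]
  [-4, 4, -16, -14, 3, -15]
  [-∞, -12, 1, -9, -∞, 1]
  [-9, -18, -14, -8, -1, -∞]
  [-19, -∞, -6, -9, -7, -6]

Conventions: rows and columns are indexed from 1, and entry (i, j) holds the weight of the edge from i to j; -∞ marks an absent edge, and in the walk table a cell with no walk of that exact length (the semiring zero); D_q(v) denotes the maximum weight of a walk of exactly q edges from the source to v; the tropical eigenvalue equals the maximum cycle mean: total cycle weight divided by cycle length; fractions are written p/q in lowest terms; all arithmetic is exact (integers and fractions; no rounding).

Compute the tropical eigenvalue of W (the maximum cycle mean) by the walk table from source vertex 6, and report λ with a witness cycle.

q=0: [-∞, -∞, -∞, -∞, -∞, 0]
q=1: [-19, -∞, -6, -9, -7, -6]
q=2: [-10, -2, -8, -15, -3, -8]
q=3: [-7, -4, 3, -11, 4, -12]
q=4: [-1, 7, 1, -4, 6, -10]
q=5: [2, 5, 12, -2, 13, -3]
q=6: [8, 16, 10, 5, 15, -1]
Optimal cycle mean attained by: cycle 2->3->2, total 5 + 4, length 2.
Answer: λ = 9/2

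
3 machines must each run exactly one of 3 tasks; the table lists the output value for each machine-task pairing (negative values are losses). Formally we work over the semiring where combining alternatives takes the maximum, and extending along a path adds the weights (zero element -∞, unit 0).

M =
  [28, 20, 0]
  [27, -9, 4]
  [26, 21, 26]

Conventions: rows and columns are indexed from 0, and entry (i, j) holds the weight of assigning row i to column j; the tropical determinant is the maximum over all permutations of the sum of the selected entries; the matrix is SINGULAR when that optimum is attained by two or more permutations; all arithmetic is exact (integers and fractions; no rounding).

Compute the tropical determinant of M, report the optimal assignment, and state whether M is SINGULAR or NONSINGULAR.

σ = (0, 1, 2): 28 + (-9) + 26 = 45
σ = (0, 2, 1): 28 + 4 + 21 = 53
σ = (1, 0, 2): 20 + 27 + 26 = 73
σ = (1, 2, 0): 20 + 4 + 26 = 50
σ = (2, 0, 1): 0 + 27 + 21 = 48
σ = (2, 1, 0): 0 + (-9) + 26 = 17
Optimal value attained by: σ = (1, 0, 2).
Answer: det⊕(M) = 73; verdict: NONSINGULAR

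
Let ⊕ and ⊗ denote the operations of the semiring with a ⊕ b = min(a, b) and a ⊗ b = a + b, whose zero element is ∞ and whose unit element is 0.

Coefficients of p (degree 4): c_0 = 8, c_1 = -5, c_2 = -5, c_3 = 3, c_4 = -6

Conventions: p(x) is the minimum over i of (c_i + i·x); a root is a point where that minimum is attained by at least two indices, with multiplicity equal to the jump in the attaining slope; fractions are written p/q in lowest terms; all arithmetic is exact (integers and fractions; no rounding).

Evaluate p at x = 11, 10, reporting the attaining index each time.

p(11) = min(8+0·11=8, -5+1·11=6, -5+2·11=17, 3+3·11=36, -6+4·11=38) = 6 (attained by i=1)
p(10) = min(8+0·10=8, -5+1·10=5, -5+2·10=15, 3+3·10=33, -6+4·10=34) = 5 (attained by i=1)
Answer: p(11) = 6; p(10) = 5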